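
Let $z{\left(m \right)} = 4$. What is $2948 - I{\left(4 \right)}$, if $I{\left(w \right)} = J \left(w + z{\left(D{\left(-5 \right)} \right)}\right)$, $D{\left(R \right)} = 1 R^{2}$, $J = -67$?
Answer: $3484$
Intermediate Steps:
$D{\left(R \right)} = R^{2}$
$I{\left(w \right)} = -268 - 67 w$ ($I{\left(w \right)} = - 67 \left(w + 4\right) = - 67 \left(4 + w\right) = -268 - 67 w$)
$2948 - I{\left(4 \right)} = 2948 - \left(-268 - 268\right) = 2948 - -536 = 2948 + 536 = 3484$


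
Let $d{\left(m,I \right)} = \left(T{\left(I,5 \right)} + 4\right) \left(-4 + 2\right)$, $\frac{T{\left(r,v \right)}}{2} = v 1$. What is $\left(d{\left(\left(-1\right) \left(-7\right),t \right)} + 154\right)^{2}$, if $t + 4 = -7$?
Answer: $15876$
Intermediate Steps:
$t = -11$ ($t = -4 - 7 = -11$)
$T{\left(r,v \right)} = 2 v$ ($T{\left(r,v \right)} = 2 v 1 = 2 v$)
$d{\left(m,I \right)} = -28$ ($d{\left(m,I \right)} = \left(2 \cdot 5 + 4\right) \left(-4 + 2\right) = \left(10 + 4\right) \left(-2\right) = 14 \left(-2\right) = -28$)
$\left(d{\left(\left(-1\right) \left(-7\right),t \right)} + 154\right)^{2} = \left(-28 + 154\right)^{2} = 126^{2} = 15876$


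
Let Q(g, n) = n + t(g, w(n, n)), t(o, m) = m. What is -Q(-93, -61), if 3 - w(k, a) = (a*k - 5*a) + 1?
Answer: 4085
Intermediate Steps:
w(k, a) = 2 + 5*a - a*k (w(k, a) = 3 - ((a*k - 5*a) + 1) = 3 - ((-5*a + a*k) + 1) = 3 - (1 - 5*a + a*k) = 3 + (-1 + 5*a - a*k) = 2 + 5*a - a*k)
Q(g, n) = 2 - n**2 + 6*n (Q(g, n) = n + (2 + 5*n - n*n) = n + (2 + 5*n - n**2) = n + (2 - n**2 + 5*n) = 2 - n**2 + 6*n)
-Q(-93, -61) = -(2 - 1*(-61)**2 + 6*(-61)) = -(2 - 1*3721 - 366) = -(2 - 3721 - 366) = -1*(-4085) = 4085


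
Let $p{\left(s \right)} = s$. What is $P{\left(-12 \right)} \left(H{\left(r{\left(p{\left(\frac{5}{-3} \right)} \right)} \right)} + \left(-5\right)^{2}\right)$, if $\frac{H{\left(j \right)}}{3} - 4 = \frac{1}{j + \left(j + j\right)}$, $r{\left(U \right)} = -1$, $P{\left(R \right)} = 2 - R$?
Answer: $504$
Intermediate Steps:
$H{\left(j \right)} = 12 + \frac{1}{j}$ ($H{\left(j \right)} = 12 + \frac{3}{j + \left(j + j\right)} = 12 + \frac{3}{j + 2 j} = 12 + \frac{3}{3 j} = 12 + 3 \frac{1}{3 j} = 12 + \frac{1}{j}$)
$P{\left(-12 \right)} \left(H{\left(r{\left(p{\left(\frac{5}{-3} \right)} \right)} \right)} + \left(-5\right)^{2}\right) = \left(2 - -12\right) \left(\left(12 + \frac{1}{-1}\right) + \left(-5\right)^{2}\right) = \left(2 + 12\right) \left(\left(12 - 1\right) + 25\right) = 14 \left(11 + 25\right) = 14 \cdot 36 = 504$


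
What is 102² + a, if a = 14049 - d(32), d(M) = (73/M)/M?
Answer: 25039799/1024 ≈ 24453.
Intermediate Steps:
d(M) = 73/M²
a = 14386103/1024 (a = 14049 - 73/32² = 14049 - 73/1024 = 14386103/1024 ≈ 14049.)
102² + a = 102² + 14386103/1024 = 10404 + 14386103/1024 = 25039799/1024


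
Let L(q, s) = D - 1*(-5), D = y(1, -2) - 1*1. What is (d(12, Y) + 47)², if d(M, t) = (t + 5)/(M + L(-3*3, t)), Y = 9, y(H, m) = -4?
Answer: 83521/36 ≈ 2320.0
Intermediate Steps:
D = -5 (D = -4 - 1*1 = -4 - 1 = -5)
L(q, s) = 0 (L(q, s) = -5 - 1*(-5) = -5 + 5 = 0)
d(M, t) = (5 + t)/M (d(M, t) = (t + 5)/(M + 0) = (5 + t)/M)
(d(12, Y) + 47)² = ((5 + 9)/12 + 47)² = ((1/12)*14 + 47)² = (7/6 + 47)² = (289/6)² = 83521/36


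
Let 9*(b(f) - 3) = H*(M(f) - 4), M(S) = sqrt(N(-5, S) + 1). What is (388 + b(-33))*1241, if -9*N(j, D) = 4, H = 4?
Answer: 4347223/9 + 4964*sqrt(5)/27 ≈ 4.8344e+5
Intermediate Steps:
N(j, D) = -4/9 (N(j, D) = -1/9*4 = -4/9)
M(S) = sqrt(5)/3 (M(S) = sqrt(-4/9 + 1) = sqrt(5/9) = sqrt(5)/3)
b(f) = 11/9 + 4*sqrt(5)/27 (b(f) = 3 + (4*(sqrt(5)/3 - 4))/9 = 3 + (4*(-4 + sqrt(5)/3))/9 = 3 + (-16 + 4*sqrt(5)/3)/9 = 3 + (-16/9 + 4*sqrt(5)/27) = 11/9 + 4*sqrt(5)/27)
(388 + b(-33))*1241 = (388 + (11/9 + 4*sqrt(5)/27))*1241 = (3503/9 + 4*sqrt(5)/27)*1241 = 4347223/9 + 4964*sqrt(5)/27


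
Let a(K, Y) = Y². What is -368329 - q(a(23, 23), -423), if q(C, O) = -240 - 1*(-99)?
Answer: -368188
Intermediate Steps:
q(C, O) = -141 (q(C, O) = -240 + 99 = -141)
-368329 - q(a(23, 23), -423) = -368329 - 1*(-141) = -368329 + 141 = -368188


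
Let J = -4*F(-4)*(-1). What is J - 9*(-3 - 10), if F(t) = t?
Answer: 101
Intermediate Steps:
J = -16 (J = -4*(-4)*(-1) = 16*(-1) = -16)
J - 9*(-3 - 10) = -16 - 9*(-3 - 10) = -16 - 9*(-13) = -16 + 117 = 101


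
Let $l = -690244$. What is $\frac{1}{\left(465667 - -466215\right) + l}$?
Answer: $\frac{1}{241638} \approx 4.1384 \cdot 10^{-6}$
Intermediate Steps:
$\frac{1}{\left(465667 - -466215\right) + l} = \frac{1}{\left(465667 - -466215\right) - 690244} = \frac{1}{\left(465667 + 466215\right) - 690244} = \frac{1}{931882 - 690244} = \frac{1}{241638}$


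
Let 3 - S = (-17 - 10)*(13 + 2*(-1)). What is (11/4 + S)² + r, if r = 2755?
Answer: 1510601/16 ≈ 94413.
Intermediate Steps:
S = 300 (S = 3 - (-17 - 10)*(13 + 2*(-1)) = 3 - (-27)*(13 - 2) = 3 - (-27)*11 = 3 - 1*(-297) = 3 + 297 = 300)
(11/4 + S)² + r = (11/4 + 300)² + 2755 = (1211/4)² + 2755 = 1466521/16 + 2755 = 1510601/16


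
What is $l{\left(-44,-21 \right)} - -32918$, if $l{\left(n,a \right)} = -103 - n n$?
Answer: $30879$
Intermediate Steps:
$l{\left(n,a \right)} = -103 - n^{2}$
$l{\left(-44,-21 \right)} - -32918 = \left(-103 - \left(-44\right)^{2}\right) - -32918 = \left(-103 - 1936\right) + 32918 = -2039 + 32918 = 30879$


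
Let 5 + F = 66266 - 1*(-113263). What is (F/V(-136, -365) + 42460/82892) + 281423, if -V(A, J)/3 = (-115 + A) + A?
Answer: 6774601970336/24059403 ≈ 2.8158e+5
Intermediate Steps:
V(A, J) = 345 - 6*A (V(A, J) = -3*((-115 + A) + A) = -3*(-115 + 2*A) = 345 - 6*A)
F = 179524 (F = -5 + (66266 - 1*(-113263)) = -5 + (66266 + 113263) = -5 + 179529 = 179524)
(F/V(-136, -365) + 42460/82892) + 281423 = (179524/(345 - 6*(-136)) + 42460/82892) + 281423 = (179524/(345 + 816) + 42460*(1/82892)) + 281423 = (179524/1161 + 10615/20723) + 281423 = 3732599867/24059403 + 281423 = 6774601970336/24059403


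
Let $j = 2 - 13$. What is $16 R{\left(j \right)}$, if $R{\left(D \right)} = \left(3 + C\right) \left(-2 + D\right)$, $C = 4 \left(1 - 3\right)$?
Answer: $1040$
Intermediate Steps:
$C = -8$ ($C = 4 \left(-2\right) = -8$)
$j = -11$
$R{\left(D \right)} = 10 - 5 D$ ($R{\left(D \right)} = \left(3 - 8\right) \left(-2 + D\right) = - 5 \left(-2 + D\right) = 10 - 5 D$)
$16 R{\left(j \right)} = 16 \left(10 - -55\right) = 16 \left(10 + 55\right) = 16 \cdot 65 = 1040$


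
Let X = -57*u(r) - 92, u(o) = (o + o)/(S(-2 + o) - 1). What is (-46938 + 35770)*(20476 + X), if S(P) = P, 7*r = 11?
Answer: -1145244896/5 ≈ -2.2905e+8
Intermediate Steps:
r = 11/7 (r = (⅐)*11 = 11/7 ≈ 1.5714)
u(o) = 2*o/(-3 + o) (u(o) = (o + o)/((-2 + o) - 1) = (2*o)/(-3 + o) = 2*o/(-3 + o))
X = 167/5 (X = -114*11/(7*(-3 + 11/7)) - 92 = -114*11/(7*(-10/7)) - 92 = -114*11*(-7)/(7*10) - 92 = -57*(-11/5) - 92 = 627/5 - 92 = 167/5 ≈ 33.400)
(-46938 + 35770)*(20476 + X) = (-46938 + 35770)*(20476 + 167/5) = -11168*102547/5 = -1145244896/5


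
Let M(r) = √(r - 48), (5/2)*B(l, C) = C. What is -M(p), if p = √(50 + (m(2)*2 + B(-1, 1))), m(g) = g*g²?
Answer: -I*√(1200 - 10*√415)/5 ≈ -6.3128*I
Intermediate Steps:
m(g) = g³
B(l, C) = 2*C/5
p = 2*√415/5 (p = √(50 + (2³*2 + (⅖)*1)) = √(50 + (8*2 + ⅖)) = √(50 + (16 + ⅖)) = √(50 + 82/5) = √(332/5) = 2*√415/5 ≈ 8.1486)
M(r) = √(-48 + r)
-M(p) = -√(-48 + 2*√415/5)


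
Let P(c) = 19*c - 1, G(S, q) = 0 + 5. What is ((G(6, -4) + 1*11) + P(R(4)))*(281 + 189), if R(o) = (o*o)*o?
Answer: 578570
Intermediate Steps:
G(S, q) = 5
R(o) = o³ (R(o) = o²*o = o³)
P(c) = -1 + 19*c
((G(6, -4) + 1*11) + P(R(4)))*(281 + 189) = ((5 + 1*11) + (-1 + 19*4³))*(281 + 189) = ((5 + 11) + (-1 + 19*64))*470 = (16 + (-1 + 1216))*470 = (16 + 1215)*470 = 1231*470 = 578570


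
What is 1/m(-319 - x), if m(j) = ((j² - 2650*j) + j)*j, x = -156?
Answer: -1/74712028 ≈ -1.3385e-8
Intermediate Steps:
m(j) = j*(j² - 2649*j) (m(j) = (j² - 2649*j)*j = j*(j² - 2649*j))
1/m(-319 - x) = 1/((-319 - 1*(-156))²*(-2649 + (-319 - 1*(-156)))) = 1/((-319 + 156)²*(-2649 + (-319 + 156))) = 1/((-163)²*(-2649 - 163)) = 1/(26569*(-2812)) = 1/(-74712028) = -1/74712028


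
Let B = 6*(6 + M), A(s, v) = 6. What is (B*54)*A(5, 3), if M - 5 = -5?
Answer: 11664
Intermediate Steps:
M = 0 (M = 5 - 5 = 0)
B = 36 (B = 6*(6 + 0) = 6*6 = 36)
(B*54)*A(5, 3) = (36*54)*6 = 1944*6 = 11664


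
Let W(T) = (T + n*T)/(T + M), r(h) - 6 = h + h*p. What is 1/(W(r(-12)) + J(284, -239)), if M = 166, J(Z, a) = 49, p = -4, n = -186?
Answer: 104/1211 ≈ 0.085879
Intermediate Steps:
r(h) = 6 - 3*h (r(h) = 6 + (h + h*(-4)) = 6 + (h - 4*h) = 6 - 3*h)
W(T) = -185*T/(166 + T) (W(T) = (T - 186*T)/(T + 166) = (-185*T)/(166 + T) = -185*T/(166 + T))
1/(W(r(-12)) + J(284, -239)) = 1/(-185*(6 - 3*(-12))/(166 + (6 - 3*(-12))) + 49) = 1/(-185*(6 + 36)/(166 + (6 + 36)) + 49) = 1/(-185*42/(166 + 42) + 49) = 1/(-185*42/208 + 49) = 1/(-185*42*1/208 + 49) = 1/(-3885/104 + 49) = 1/(1211/104) = 104/1211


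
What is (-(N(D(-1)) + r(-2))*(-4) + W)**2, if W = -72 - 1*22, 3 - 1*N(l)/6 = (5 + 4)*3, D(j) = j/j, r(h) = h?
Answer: 459684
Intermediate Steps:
D(j) = 1
N(l) = -144 (N(l) = 18 - 6*(5 + 4)*3 = 18 - 54*3 = 18 - 6*27 = 18 - 162 = -144)
W = -94 (W = -72 - 22 = -94)
(-(N(D(-1)) + r(-2))*(-4) + W)**2 = (-(-144 - 2)*(-4) - 94)**2 = (-(-146)*(-4) - 94)**2 = (-1*584 - 94)**2 = (-584 - 94)**2 = (-678)**2 = 459684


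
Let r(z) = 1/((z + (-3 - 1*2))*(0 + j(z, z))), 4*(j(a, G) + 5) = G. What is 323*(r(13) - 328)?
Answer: -1483539/14 ≈ -1.0597e+5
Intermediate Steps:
j(a, G) = -5 + G/4
r(z) = 1/((-5 + z)*(-5 + z/4)) (r(z) = 1/((z + (-3 - 1*2))*(0 + (-5 + z/4))) = 1/((z + (-3 - 2))*(-5 + z/4)) = 1/((z - 5)*(-5 + z/4)) = 1/((-5 + z)*(-5 + z/4)))
323*(r(13) - 328) = 323*(4/((-20 + 13)*(-5 + 13)) - 328) = 323*(4/(-7*8) - 328) = 323*(4*(-⅐)*(⅛) - 328) = 323*(-1/14 - 328) = 323*(-4593/14) = -1483539/14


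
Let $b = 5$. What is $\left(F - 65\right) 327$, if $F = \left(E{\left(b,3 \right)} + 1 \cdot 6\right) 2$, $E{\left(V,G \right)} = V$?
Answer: $-14061$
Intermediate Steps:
$F = 22$ ($F = \left(5 + 1 \cdot 6\right) 2 = \left(5 + 6\right) 2 = 11 \cdot 2 = 22$)
$\left(F - 65\right) 327 = \left(22 - 65\right) 327 = \left(-43\right) 327 = -14061$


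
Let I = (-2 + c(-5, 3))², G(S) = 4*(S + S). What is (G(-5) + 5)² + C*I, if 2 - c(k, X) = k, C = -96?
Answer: -1175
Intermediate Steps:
c(k, X) = 2 - k
G(S) = 8*S (G(S) = 4*(2*S) = 8*S)
I = 25 (I = (-2 + (2 - 1*(-5)))² = (-2 + (2 + 5))² = (-2 + 7)² = 5² = 25)
(G(-5) + 5)² + C*I = (8*(-5) + 5)² - 96*25 = (-40 + 5)² - 2400 = (-35)² - 2400 = 1225 - 2400 = -1175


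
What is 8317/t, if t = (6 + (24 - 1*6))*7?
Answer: 8317/168 ≈ 49.506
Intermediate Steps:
t = 168 (t = (6 + (24 - 6))*7 = (6 + 18)*7 = 24*7 = 168)
8317/t = 8317/168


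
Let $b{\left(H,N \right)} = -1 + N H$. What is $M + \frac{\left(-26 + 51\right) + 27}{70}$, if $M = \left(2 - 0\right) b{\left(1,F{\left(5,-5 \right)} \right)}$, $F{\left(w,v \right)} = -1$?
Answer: $- \frac{114}{35} \approx -3.2571$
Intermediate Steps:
$b{\left(H,N \right)} = -1 + H N$
$M = -4$ ($M = \left(2 - 0\right) \left(-1 + 1 \left(-1\right)\right) = \left(2 + 0\right) \left(-1 - 1\right) = 2 \left(-2\right) = -4$)
$M + \frac{\left(-26 + 51\right) + 27}{70} = -4 + \frac{\left(-26 + 51\right) + 27}{70} = -4 + \left(25 + 27\right) \frac{1}{70} = -4 + 52 \cdot \frac{1}{70} = -4 + \frac{26}{35} = - \frac{114}{35}$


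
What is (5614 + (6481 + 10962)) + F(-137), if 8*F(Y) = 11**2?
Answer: 184577/8 ≈ 23072.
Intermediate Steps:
F(Y) = 121/8 (F(Y) = (1/8)*11**2 = (1/8)*121 = 121/8)
(5614 + (6481 + 10962)) + F(-137) = (5614 + (6481 + 10962)) + 121/8 = (5614 + 17443) + 121/8 = 23057 + 121/8 = 184577/8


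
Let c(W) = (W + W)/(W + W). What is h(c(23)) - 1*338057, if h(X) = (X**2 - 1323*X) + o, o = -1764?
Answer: -341143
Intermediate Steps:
c(W) = 1 (c(W) = (2*W)/((2*W)) = (2*W)*(1/(2*W)) = 1)
h(X) = -1764 + X**2 - 1323*X (h(X) = (X**2 - 1323*X) - 1764 = -1764 + X**2 - 1323*X)
h(c(23)) - 1*338057 = (-1764 + 1**2 - 1323*1) - 1*338057 = (-1764 + 1 - 1323) - 338057 = -3086 - 338057 = -341143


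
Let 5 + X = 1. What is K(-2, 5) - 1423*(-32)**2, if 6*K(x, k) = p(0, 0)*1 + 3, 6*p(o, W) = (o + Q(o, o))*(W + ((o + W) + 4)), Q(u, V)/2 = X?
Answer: -26228743/18 ≈ -1.4572e+6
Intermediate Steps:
X = -4 (X = -5 + 1 = -4)
Q(u, V) = -8 (Q(u, V) = 2*(-4) = -8)
p(o, W) = (-8 + o)*(4 + o + 2*W)/6 (p(o, W) = ((o - 8)*(W + ((o + W) + 4)))/6 = ((-8 + o)*(W + ((W + o) + 4)))/6 = ((-8 + o)*(W + (4 + W + o)))/6 = ((-8 + o)*(4 + o + 2*W))/6 = (-8 + o)*(4 + o + 2*W)/6)
K(x, k) = -7/18 (K(x, k) = ((-16/3 - 8/3*0 - 2/3*0 + (1/6)*0**2 + (1/3)*0*0)*1 + 3)/6 = ((-16/3 + 0 + 0 + (1/6)*0 + 0)*1 + 3)/6 = ((-16/3 + 0 + 0 + 0 + 0)*1 + 3)/6 = (-16/3*1 + 3)/6 = (-16/3 + 3)/6 = (1/6)*(-7/3) = -7/18)
K(-2, 5) - 1423*(-32)**2 = -7/18 - 1423*(-32)**2 = -7/18 - 1423*1024 = -7/18 - 1457152 = -26228743/18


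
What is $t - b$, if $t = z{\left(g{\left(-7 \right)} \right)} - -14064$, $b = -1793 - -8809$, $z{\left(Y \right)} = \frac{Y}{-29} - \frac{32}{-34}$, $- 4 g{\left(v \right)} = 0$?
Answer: $\frac{119832}{17} \approx 7048.9$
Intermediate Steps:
$g{\left(v \right)} = 0$ ($g{\left(v \right)} = \left(- \frac{1}{4}\right) 0 = 0$)
$z{\left(Y \right)} = \frac{16}{17} - \frac{Y}{29}$ ($z{\left(Y \right)} = Y \left(- \frac{1}{29}\right) - - \frac{16}{17} = - \frac{Y}{29} + \frac{16}{17} = \frac{16}{17} - \frac{Y}{29}$)
$b = 7016$ ($b = -1793 + 8809 = 7016$)
$t = \frac{239104}{17}$ ($t = \left(\frac{16}{17} - 0\right) - -14064 = \left(\frac{16}{17} + 0\right) + 14064 = \frac{16}{17} + 14064 = \frac{239104}{17} \approx 14065.0$)
$t - b = \frac{239104}{17} - 7016 = \frac{119832}{17}$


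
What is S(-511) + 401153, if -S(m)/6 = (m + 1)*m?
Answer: -1162507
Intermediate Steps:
S(m) = -6*m*(1 + m) (S(m) = -6*(m + 1)*m = -6*(1 + m)*m = -6*m*(1 + m))
S(-511) + 401153 = -6*(-511)*(1 - 511) + 401153 = -6*(-511)*(-510) + 401153 = -1563660 + 401153 = -1162507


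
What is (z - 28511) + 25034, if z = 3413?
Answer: -64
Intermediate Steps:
(z - 28511) + 25034 = (3413 - 28511) + 25034 = -25098 + 25034 = -64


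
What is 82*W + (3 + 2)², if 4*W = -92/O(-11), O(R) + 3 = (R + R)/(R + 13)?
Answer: 1118/7 ≈ 159.71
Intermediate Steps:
O(R) = -3 + 2*R/(13 + R) (O(R) = -3 + (R + R)/(R + 13) = -3 + (2*R)/(13 + R) = -3 + 2*R/(13 + R))
W = 23/14 (W = (-92*(13 - 11)/(-39 - 1*(-11)))/4 = (-92*2/(-39 + 11))/4 = (-92/((½)*(-28)))/4 = (-92/(-14))/4 = (-92*(-1/14))/4 = (¼)*(46/7) = 23/14 ≈ 1.6429)
82*W + (3 + 2)² = 82*(23/14) + (3 + 2)² = 943/7 + 5² = 943/7 + 25 = 1118/7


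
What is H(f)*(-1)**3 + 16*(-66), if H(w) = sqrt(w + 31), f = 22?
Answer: -1056 - sqrt(53) ≈ -1063.3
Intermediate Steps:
H(w) = sqrt(31 + w)
H(f)*(-1)**3 + 16*(-66) = sqrt(31 + 22)*(-1)**3 + 16*(-66) = sqrt(53)*(-1) - 1056 = -sqrt(53) - 1056 = -1056 - sqrt(53)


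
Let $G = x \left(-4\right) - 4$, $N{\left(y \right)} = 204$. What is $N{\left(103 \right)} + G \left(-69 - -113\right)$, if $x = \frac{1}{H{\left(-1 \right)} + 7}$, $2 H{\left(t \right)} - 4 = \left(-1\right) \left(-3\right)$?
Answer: $\frac{236}{21} \approx 11.238$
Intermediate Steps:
$H{\left(t \right)} = \frac{7}{2}$ ($H{\left(t \right)} = 2 + \frac{\left(-1\right) \left(-3\right)}{2} = 2 + \frac{1}{2} \cdot 3 = 2 + \frac{3}{2} = \frac{7}{2}$)
$x = \frac{2}{21}$ ($x = \frac{1}{\frac{7}{2} + 7} = \frac{1}{\frac{21}{2}} = \frac{2}{21} \approx 0.095238$)
$G = - \frac{92}{21}$ ($G = \frac{2}{21} \left(-4\right) - 4 = - \frac{8}{21} - 4 = - \frac{92}{21} \approx -4.381$)
$N{\left(103 \right)} + G \left(-69 - -113\right) = 204 - \frac{92 \left(-69 - -113\right)}{21} = 204 - \frac{92 \left(-69 + 113\right)}{21} = 204 - \frac{4048}{21} = \frac{236}{21}$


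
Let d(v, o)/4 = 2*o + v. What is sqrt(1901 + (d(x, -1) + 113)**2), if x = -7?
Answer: 3*sqrt(870) ≈ 88.487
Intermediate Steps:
d(v, o) = 4*v + 8*o (d(v, o) = 4*(2*o + v) = 4*(v + 2*o) = 4*v + 8*o)
sqrt(1901 + (d(x, -1) + 113)**2) = sqrt(1901 + ((4*(-7) + 8*(-1)) + 113)**2) = sqrt(1901 + ((-28 - 8) + 113)**2) = sqrt(1901 + (-36 + 113)**2) = sqrt(1901 + 77**2) = sqrt(1901 + 5929) = sqrt(7830) = 3*sqrt(870)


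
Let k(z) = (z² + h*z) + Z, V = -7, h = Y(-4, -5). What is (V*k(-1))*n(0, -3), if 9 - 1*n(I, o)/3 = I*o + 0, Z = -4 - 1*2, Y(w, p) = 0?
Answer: 945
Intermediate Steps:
Z = -6 (Z = -4 - 2 = -6)
h = 0
n(I, o) = 27 - 3*I*o (n(I, o) = 27 - 3*(I*o + 0) = 27 - 3*I*o)
k(z) = -6 + z² (k(z) = (z² + 0*z) - 6 = (z² + 0) - 6 = z² - 6 = -6 + z²)
(V*k(-1))*n(0, -3) = (-7*(-6 + (-1)²))*(27 - 3*0*(-3)) = (-7*(-6 + 1))*(27 + 0) = -7*(-5)*27 = 35*27 = 945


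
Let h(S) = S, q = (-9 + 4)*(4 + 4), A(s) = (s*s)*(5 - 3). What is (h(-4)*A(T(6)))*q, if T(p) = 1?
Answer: 320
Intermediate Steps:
A(s) = 2*s² (A(s) = s²*2 = 2*s²)
q = -40 (q = -5*8 = -40)
(h(-4)*A(T(6)))*q = -8*1²*(-40) = -8*(-40) = 320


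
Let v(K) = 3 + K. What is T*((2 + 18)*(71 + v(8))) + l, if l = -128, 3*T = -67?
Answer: -110264/3 ≈ -36755.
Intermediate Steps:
T = -67/3 (T = (1/3)*(-67) = -67/3 ≈ -22.333)
T*((2 + 18)*(71 + v(8))) + l = -67*(2 + 18)*(71 + (3 + 8))/3 - 128 = -1340*(71 + 11)/3 - 128 = -1340*82/3 - 128 = -67/3*1640 - 128 = -109880/3 - 128 = -110264/3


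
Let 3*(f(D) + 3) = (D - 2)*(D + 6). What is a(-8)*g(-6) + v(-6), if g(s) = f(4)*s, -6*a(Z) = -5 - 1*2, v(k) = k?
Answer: -95/3 ≈ -31.667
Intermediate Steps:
f(D) = -3 + (-2 + D)*(6 + D)/3 (f(D) = -3 + ((D - 2)*(D + 6))/3 = -3 + ((-2 + D)*(6 + D))/3 = -3 + (-2 + D)*(6 + D)/3)
a(Z) = 7/6 (a(Z) = -(-5 - 1*2)/6 = -(-5 - 2)/6 = -⅙*(-7) = 7/6)
g(s) = 11*s/3 (g(s) = (-7 + (⅓)*4² + (4/3)*4)*s = (-7 + (⅓)*16 + 16/3)*s = (-7 + 16/3 + 16/3)*s = 11*s/3)
a(-8)*g(-6) + v(-6) = 7*((11/3)*(-6))/6 - 6 = (7/6)*(-22) - 6 = -77/3 - 6 = -95/3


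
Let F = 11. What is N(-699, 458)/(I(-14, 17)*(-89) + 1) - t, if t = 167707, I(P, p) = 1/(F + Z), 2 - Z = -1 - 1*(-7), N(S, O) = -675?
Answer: -13747249/82 ≈ -1.6765e+5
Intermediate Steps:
Z = -4 (Z = 2 - (-1 - 1*(-7)) = 2 - (-1 + 7) = 2 - 1*6 = 2 - 6 = -4)
I(P, p) = 1/7 (I(P, p) = 1/(11 - 4) = 1/7)
N(-699, 458)/(I(-14, 17)*(-89) + 1) - t = -675/((1/7)*(-89) + 1) - 1*167707 = -675/(-89/7 + 1) - 167707 = -675/(-82/7) - 167707 = -675*(-7/82) - 167707 = 4725/82 - 167707 = -13747249/82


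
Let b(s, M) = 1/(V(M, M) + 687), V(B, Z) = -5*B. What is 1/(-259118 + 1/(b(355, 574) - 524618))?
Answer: -1145241095/296752582056393 ≈ -3.8592e-6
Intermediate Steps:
b(s, M) = 1/(687 - 5*M) (b(s, M) = 1/(-5*M + 687) = 1/(687 - 5*M))
1/(-259118 + 1/(b(355, 574) - 524618)) = 1/(-259118 + 1/(-1/(-687 + 5*574) - 524618)) = 1/(-259118 + 1/(-1/(-687 + 2870) - 524618)) = 1/(-259118 + 1/(-1/2183 - 524618)) = 1/(-259118 + 1/(-1145241095/2183)) = 1/(-259118 - 2183/1145241095) = 1/(-296752582056393/1145241095) = -1145241095/296752582056393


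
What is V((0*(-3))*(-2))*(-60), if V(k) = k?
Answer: 0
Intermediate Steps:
V((0*(-3))*(-2))*(-60) = ((0*(-3))*(-2))*(-60) = (0*(-2))*(-60) = 0*(-60) = 0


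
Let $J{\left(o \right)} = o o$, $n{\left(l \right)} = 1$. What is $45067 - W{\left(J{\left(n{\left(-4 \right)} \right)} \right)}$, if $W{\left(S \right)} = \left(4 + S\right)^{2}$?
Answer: $45042$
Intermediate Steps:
$J{\left(o \right)} = o^{2}$
$45067 - W{\left(J{\left(n{\left(-4 \right)} \right)} \right)} = 45067 - \left(4 + 1^{2}\right)^{2} = 45067 - \left(4 + 1\right)^{2} = 45067 - 5^{2} = 45067 - 25 = 45042$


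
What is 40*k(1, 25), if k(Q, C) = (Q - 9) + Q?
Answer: -280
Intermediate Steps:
k(Q, C) = -9 + 2*Q (k(Q, C) = (-9 + Q) + Q = -9 + 2*Q)
40*k(1, 25) = 40*(-9 + 2*1) = 40*(-9 + 2) = 40*(-7) = -280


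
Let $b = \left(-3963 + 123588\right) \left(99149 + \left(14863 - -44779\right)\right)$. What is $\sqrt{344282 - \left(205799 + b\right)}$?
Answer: $2 i \sqrt{4748808723} \approx 1.3782 \cdot 10^{5} i$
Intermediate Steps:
$b = 18995373375$ ($b = 119625 \left(99149 + \left(14863 + 44779\right)\right) = 119625 \left(99149 + 59642\right) = 119625 \cdot 158791 = 18995373375$)
$\sqrt{344282 - \left(205799 + b\right)} = \sqrt{344282 - 18995579174} = \sqrt{-18995234892} = 2 i \sqrt{4748808723}$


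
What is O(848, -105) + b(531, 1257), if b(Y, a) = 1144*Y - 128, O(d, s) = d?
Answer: 608184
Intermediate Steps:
b(Y, a) = -128 + 1144*Y
O(848, -105) + b(531, 1257) = 848 + (-128 + 1144*531) = 848 + (-128 + 607464) = 848 + 607336 = 608184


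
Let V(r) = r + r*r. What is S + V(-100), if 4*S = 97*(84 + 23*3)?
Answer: 54441/4 ≈ 13610.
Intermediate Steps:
V(r) = r + r²
S = 14841/4 (S = (97*(84 + 23*3))/4 = (97*(84 + 69))/4 = (97*153)/4 = (¼)*14841 = 14841/4 ≈ 3710.3)
S + V(-100) = 14841/4 - 100*(1 - 100) = 14841/4 - 100*(-99) = 14841/4 + 9900 = 54441/4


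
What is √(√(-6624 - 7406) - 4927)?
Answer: √(-4927 + I*√14030) ≈ 0.8437 + 70.198*I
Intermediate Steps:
√(√(-6624 - 7406) - 4927) = √(√(-14030) - 4927) = √(I*√14030 - 4927) = √(-4927 + I*√14030)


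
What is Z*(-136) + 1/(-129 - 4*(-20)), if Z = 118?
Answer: -786353/49 ≈ -16048.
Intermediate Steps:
Z*(-136) + 1/(-129 - 4*(-20)) = 118*(-136) + 1/(-129 - 4*(-20)) = -16048 + 1/(-129 + 80) = -16048 + 1/(-49) = -16048 - 1/49 = -786353/49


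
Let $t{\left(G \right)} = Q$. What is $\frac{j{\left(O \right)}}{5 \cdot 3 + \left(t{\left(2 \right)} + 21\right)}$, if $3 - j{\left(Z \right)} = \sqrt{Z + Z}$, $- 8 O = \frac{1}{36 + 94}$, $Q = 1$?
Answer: $\frac{3}{37} - \frac{i \sqrt{130}}{9620} \approx 0.081081 - 0.0011852 i$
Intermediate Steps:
$t{\left(G \right)} = 1$
$O = - \frac{1}{1040}$ ($O = - \frac{1}{8 \left(36 + 94\right)} = - \frac{1}{8 \cdot 130} = \left(- \frac{1}{8}\right) \frac{1}{130} = - \frac{1}{1040} \approx -0.00096154$)
$j{\left(Z \right)} = 3 - \sqrt{2} \sqrt{Z}$ ($j{\left(Z \right)} = 3 - \sqrt{Z + Z} = 3 - \sqrt{2 Z} = 3 - \sqrt{2} \sqrt{Z}$)
$\frac{j{\left(O \right)}}{5 \cdot 3 + \left(t{\left(2 \right)} + 21\right)} = \frac{3 - \sqrt{2} \sqrt{- \frac{1}{1040}}}{5 \cdot 3 + \left(1 + 21\right)} = \frac{3 - \sqrt{2} \frac{i \sqrt{65}}{260}}{15 + 22} = \frac{3 - \frac{i \sqrt{130}}{260}}{37} = \left(3 - \frac{i \sqrt{130}}{260}\right) \frac{1}{37} = \frac{3}{37} - \frac{i \sqrt{130}}{9620}$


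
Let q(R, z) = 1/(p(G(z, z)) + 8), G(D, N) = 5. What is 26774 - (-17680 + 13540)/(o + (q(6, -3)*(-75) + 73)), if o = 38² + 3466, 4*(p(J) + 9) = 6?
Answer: 14378098/537 ≈ 26775.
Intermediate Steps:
p(J) = -15/2 (p(J) = -9 + (¼)*6 = -9 + 3/2 = -15/2)
o = 4910 (o = 1444 + 3466 = 4910)
q(R, z) = 2 (q(R, z) = 1/(-15/2 + 8) = 1/(½) = 2)
26774 - (-17680 + 13540)/(o + (q(6, -3)*(-75) + 73)) = 26774 - (-17680 + 13540)/(4910 + (2*(-75) + 73)) = 26774 - (-4140)/(4910 + (-150 + 73)) = 26774 - (-4140)/(4910 - 77) = 26774 - (-4140)/4833 = 26774 - 1*(-460/537) = 26774 + 460/537 = 14378098/537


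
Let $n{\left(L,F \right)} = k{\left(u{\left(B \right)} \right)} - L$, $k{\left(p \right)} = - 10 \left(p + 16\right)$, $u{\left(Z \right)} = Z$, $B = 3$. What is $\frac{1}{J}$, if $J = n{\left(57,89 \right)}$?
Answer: $- \frac{1}{247} \approx -0.0040486$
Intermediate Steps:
$k{\left(p \right)} = -160 - 10 p$ ($k{\left(p \right)} = - 10 \left(16 + p\right) = -160 - 10 p$)
$n{\left(L,F \right)} = -190 - L$ ($n{\left(L,F \right)} = \left(-160 - 30\right) - L = -190 - L$)
$J = -247$ ($J = -190 - 57 = -247$)
$\frac{1}{J} = \frac{1}{-247} = - \frac{1}{247}$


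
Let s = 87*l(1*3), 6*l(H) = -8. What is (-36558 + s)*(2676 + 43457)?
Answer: -1691881642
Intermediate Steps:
l(H) = -4/3 (l(H) = (1/6)*(-8) = -4/3)
s = -116 (s = 87*(-4/3) = -116)
(-36558 + s)*(2676 + 43457) = (-36558 - 116)*(2676 + 43457) = -36674*46133 = -1691881642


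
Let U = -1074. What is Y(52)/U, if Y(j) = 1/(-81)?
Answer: 1/86994 ≈ 1.1495e-5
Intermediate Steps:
Y(j) = -1/81
Y(52)/U = -1/81/(-1074) = -1/81*(-1/1074) = 1/86994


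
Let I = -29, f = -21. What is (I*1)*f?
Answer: 609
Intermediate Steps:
(I*1)*f = -29*1*(-21) = -29*(-21) = 609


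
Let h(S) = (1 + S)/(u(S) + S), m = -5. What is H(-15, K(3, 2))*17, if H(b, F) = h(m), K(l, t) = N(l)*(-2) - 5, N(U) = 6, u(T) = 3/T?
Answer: 85/7 ≈ 12.143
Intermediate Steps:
K(l, t) = -17 (K(l, t) = 6*(-2) - 5 = -12 - 5 = -17)
h(S) = (1 + S)/(S + 3/S) (h(S) = (1 + S)/(3/S + S) = (1 + S)/(S + 3/S))
H(b, F) = 5/7 (H(b, F) = -5*(1 - 5)/(3 + (-5)²) = -5*(-4)/(3 + 25) = -5*(-4)/28 = -5*1/28*(-4) = 5/7)
H(-15, K(3, 2))*17 = (5/7)*17 = 85/7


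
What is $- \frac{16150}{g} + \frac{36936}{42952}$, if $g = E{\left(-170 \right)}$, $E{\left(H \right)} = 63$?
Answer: $- \frac{12345497}{48321} \approx -255.49$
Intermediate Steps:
$g = 63$
$- \frac{16150}{g} + \frac{36936}{42952} = - \frac{16150}{63} + \frac{36936}{42952} = \left(-16150\right) \frac{1}{63} + 36936 \cdot \frac{1}{42952} = - \frac{16150}{63} + \frac{4617}{5369} = - \frac{12345497}{48321}$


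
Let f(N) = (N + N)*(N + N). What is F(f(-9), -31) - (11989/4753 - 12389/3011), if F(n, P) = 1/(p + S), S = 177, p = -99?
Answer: 1791622247/1116280074 ≈ 1.6050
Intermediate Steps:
f(N) = 4*N² (f(N) = (2*N)*(2*N) = 4*N²)
F(n, P) = 1/78 (F(n, P) = 1/(-99 + 177) = 1/78)
F(f(-9), -31) - (11989/4753 - 12389/3011) = 1/78 - (11989/4753 - 12389/3011) = 1/78 - 1*(-22786038/14311283) = 1/78 + 22786038/14311283 = 1791622247/1116280074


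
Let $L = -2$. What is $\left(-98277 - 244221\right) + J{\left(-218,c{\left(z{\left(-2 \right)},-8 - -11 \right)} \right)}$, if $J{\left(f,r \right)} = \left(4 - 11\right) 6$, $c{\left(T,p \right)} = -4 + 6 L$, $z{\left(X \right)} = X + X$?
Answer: $-342540$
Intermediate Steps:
$z{\left(X \right)} = 2 X$
$c{\left(T,p \right)} = -16$ ($c{\left(T,p \right)} = -4 + 6 \left(-2\right) = -4 - 12 = -16$)
$J{\left(f,r \right)} = -42$ ($J{\left(f,r \right)} = \left(-7\right) 6 = -42$)
$\left(-98277 - 244221\right) + J{\left(-218,c{\left(z{\left(-2 \right)},-8 - -11 \right)} \right)} = \left(-98277 - 244221\right) - 42 = -342498 - 42 = -342540$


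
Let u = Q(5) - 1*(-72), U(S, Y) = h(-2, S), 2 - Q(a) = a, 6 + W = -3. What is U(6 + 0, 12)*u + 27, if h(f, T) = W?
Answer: -594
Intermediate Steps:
W = -9 (W = -6 - 3 = -9)
Q(a) = 2 - a
h(f, T) = -9
U(S, Y) = -9
u = 69 (u = (2 - 1*5) - 1*(-72) = (2 - 5) + 72 = -3 + 72 = 69)
U(6 + 0, 12)*u + 27 = -9*69 + 27 = -621 + 27 = -594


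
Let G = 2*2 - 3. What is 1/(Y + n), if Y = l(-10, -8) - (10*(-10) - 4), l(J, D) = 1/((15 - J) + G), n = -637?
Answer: -26/13857 ≈ -0.0018763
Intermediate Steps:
G = 1 (G = 4 - 3 = 1)
l(J, D) = 1/(16 - J) (l(J, D) = 1/((15 - J) + 1) = 1/(16 - J))
Y = 2705/26 (Y = 1/(16 - 1*(-10)) - (10*(-10) - 4) = 1/(16 + 10) - (-100 - 4) = 1/26 - 1*(-104) = 1/26 + 104 = 2705/26 ≈ 104.04)
1/(Y + n) = 1/(2705/26 - 637) = 1/(-13857/26) = -26/13857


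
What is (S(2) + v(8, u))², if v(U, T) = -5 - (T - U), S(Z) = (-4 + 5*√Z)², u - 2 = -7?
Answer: 8676 - 5920*√2 ≈ 303.86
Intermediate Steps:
u = -5 (u = 2 - 7 = -5)
v(U, T) = -5 + U - T (v(U, T) = -5 + (U - T) = -5 + U - T)
(S(2) + v(8, u))² = ((-4 + 5*√2)² + (-5 + 8 - 1*(-5)))² = ((-4 + 5*√2)² + (-5 + 8 + 5))² = ((-4 + 5*√2)² + 8)² = (8 + (-4 + 5*√2)²)²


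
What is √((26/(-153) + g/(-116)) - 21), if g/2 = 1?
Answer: I*√185382790/2958 ≈ 4.603*I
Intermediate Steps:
g = 2 (g = 2*1 = 2)
√((26/(-153) + g/(-116)) - 21) = √((26/(-153) + 2/(-116)) - 21) = √((26*(-1/153) + 2*(-1/116)) - 21) = √((-26/153 - 1/58) - 21) = √(-1661/8874 - 21) = √(-188015/8874) = I*√185382790/2958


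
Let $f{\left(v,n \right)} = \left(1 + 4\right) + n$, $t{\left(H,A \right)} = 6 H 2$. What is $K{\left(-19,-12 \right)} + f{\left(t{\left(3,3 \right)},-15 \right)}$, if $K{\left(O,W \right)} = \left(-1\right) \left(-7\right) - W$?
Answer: $9$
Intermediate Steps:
$t{\left(H,A \right)} = 12 H$
$f{\left(v,n \right)} = 5 + n$
$K{\left(O,W \right)} = 7 - W$
$K{\left(-19,-12 \right)} + f{\left(t{\left(3,3 \right)},-15 \right)} = \left(7 - -12\right) + \left(5 - 15\right) = \left(7 + 12\right) - 10 = 19 - 10 = 9$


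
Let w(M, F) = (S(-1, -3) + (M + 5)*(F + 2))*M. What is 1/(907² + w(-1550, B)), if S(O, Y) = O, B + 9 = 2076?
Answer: 1/4955561949 ≈ 2.0179e-10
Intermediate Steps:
B = 2067 (B = -9 + 2076 = 2067)
w(M, F) = M*(-1 + (2 + F)*(5 + M)) (w(M, F) = (-1 + (M + 5)*(F + 2))*M = (-1 + (5 + M)*(2 + F))*M = (-1 + (2 + F)*(5 + M))*M = M*(-1 + (2 + F)*(5 + M)))
1/(907² + w(-1550, B)) = 1/(907² - 1550*(9 + 2*(-1550) + 5*2067 + 2067*(-1550))) = 1/(822649 - 1550*(9 - 3100 + 10335 - 3203850)) = 1/(822649 - 1550*(-3196606)) = 1/(822649 + 4954739300) = 1/4955561949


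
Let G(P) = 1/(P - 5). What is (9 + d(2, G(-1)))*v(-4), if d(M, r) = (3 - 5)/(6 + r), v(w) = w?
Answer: -1212/35 ≈ -34.629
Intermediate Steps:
G(P) = 1/(-5 + P)
d(M, r) = -2/(6 + r)
(9 + d(2, G(-1)))*v(-4) = (9 - 2/(6 + 1/(-5 - 1)))*(-4) = (9 - 2/(6 + 1/(-6)))*(-4) = (9 - 2/(6 - ⅙))*(-4) = (9 - 2/35/6)*(-4) = (9 - 2*6/35)*(-4) = (9 - 12/35)*(-4) = (303/35)*(-4) = -1212/35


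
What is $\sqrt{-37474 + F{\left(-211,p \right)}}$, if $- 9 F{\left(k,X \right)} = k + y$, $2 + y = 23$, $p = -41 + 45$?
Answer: $\frac{2 i \sqrt{84269}}{3} \approx 193.53 i$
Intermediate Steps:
$p = 4$
$y = 21$ ($y = -2 + 23 = 21$)
$F{\left(k,X \right)} = - \frac{7}{3} - \frac{k}{9}$ ($F{\left(k,X \right)} = - \frac{k + 21}{9} = - \frac{21 + k}{9} = - \frac{7}{3} - \frac{k}{9}$)
$\sqrt{-37474 + F{\left(-211,p \right)}} = \sqrt{-37474 - - \frac{190}{9}} = \sqrt{-37474 + \left(- \frac{7}{3} + \frac{211}{9}\right)} = \sqrt{-37474 + \frac{190}{9}} = \sqrt{- \frac{337076}{9}} = \frac{2 i \sqrt{84269}}{3}$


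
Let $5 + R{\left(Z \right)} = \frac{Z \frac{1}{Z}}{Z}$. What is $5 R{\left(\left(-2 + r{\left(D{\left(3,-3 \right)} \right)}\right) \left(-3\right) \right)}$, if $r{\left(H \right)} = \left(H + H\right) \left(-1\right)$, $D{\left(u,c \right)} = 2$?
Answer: $- \frac{445}{18} \approx -24.722$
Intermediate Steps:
$r{\left(H \right)} = - 2 H$ ($r{\left(H \right)} = 2 H \left(-1\right) = - 2 H$)
$R{\left(Z \right)} = -5 + \frac{1}{Z}$ ($R{\left(Z \right)} = -5 + \frac{Z \frac{1}{Z}}{Z} = -5 + 1 \frac{1}{Z} = -5 + \frac{1}{Z}$)
$5 R{\left(\left(-2 + r{\left(D{\left(3,-3 \right)} \right)}\right) \left(-3\right) \right)} = 5 \left(-5 + \frac{1}{\left(-2 - 4\right) \left(-3\right)}\right) = 5 \left(-5 + \frac{1}{\left(-6\right) \left(-3\right)}\right) = 5 \left(-5 + \frac{1}{18}\right) = 5 \left(- \frac{89}{18}\right) = - \frac{445}{18}$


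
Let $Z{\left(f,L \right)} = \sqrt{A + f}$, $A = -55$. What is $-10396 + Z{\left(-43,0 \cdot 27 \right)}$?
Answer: $-10396 + 7 i \sqrt{2} \approx -10396.0 + 9.8995 i$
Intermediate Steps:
$Z{\left(f,L \right)} = \sqrt{-55 + f}$
$-10396 + Z{\left(-43,0 \cdot 27 \right)} = -10396 + \sqrt{-55 - 43} = -10396 + \sqrt{-98} = -10396 + 7 i \sqrt{2}$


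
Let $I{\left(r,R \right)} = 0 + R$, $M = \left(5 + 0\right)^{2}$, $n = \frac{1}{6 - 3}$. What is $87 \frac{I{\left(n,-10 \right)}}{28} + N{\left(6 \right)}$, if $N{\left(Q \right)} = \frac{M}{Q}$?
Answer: $- \frac{565}{21} \approx -26.905$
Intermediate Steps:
$n = \frac{1}{3}$ ($n = \frac{1}{6 - 3} = \frac{1}{3} \approx 0.33333$)
$M = 25$ ($M = 5^{2} = 25$)
$I{\left(r,R \right)} = R$
$N{\left(Q \right)} = \frac{25}{Q}$
$87 \frac{I{\left(n,-10 \right)}}{28} + N{\left(6 \right)} = 87 \left(- \frac{10}{28}\right) + \frac{25}{6} = 87 \left(\left(-10\right) \frac{1}{28}\right) + 25 \cdot \frac{1}{6} = 87 \left(- \frac{5}{14}\right) + \frac{25}{6} = - \frac{435}{14} + \frac{25}{6} = - \frac{565}{21}$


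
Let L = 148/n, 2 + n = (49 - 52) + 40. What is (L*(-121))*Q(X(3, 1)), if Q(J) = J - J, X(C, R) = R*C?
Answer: 0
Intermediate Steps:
X(C, R) = C*R
n = 35 (n = -2 + ((49 - 52) + 40) = -2 + (-3 + 40) = -2 + 37 = 35)
L = 148/35 ≈ 4.2286
Q(J) = 0
(L*(-121))*Q(X(3, 1)) = ((148/35)*(-121))*0 = -17908/35*0 = 0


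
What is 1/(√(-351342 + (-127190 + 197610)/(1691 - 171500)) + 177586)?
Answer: 15077850537/2677644996015731 - 23*I*√19151214415458/5355289992031462 ≈ 5.631e-6 - 1.8795e-8*I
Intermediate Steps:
1/(√(-351342 + (-127190 + 197610)/(1691 - 171500)) + 177586) = 1/(√(-351342 + 70420/(-169809)) + 177586) = 1/(√(-351342 + 70420*(-1/169809)) + 177586) = 1/(√(-351342 - 70420/169809) + 177586) = 1/(√(-59661104098/169809) + 177586) = 1/(I*√19151214415458/7383 + 177586) = 1/(177586 + I*√19151214415458/7383)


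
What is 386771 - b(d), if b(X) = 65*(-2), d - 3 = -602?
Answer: 386901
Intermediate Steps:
d = -599 (d = 3 - 602 = -599)
b(X) = -130
386771 - b(d) = 386771 - 1*(-130) = 386771 + 130 = 386901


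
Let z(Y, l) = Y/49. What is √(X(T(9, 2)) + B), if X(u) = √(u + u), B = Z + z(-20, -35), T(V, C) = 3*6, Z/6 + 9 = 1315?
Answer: √384238/7 ≈ 88.553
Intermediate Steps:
Z = 7836 (Z = -54 + 6*1315 = -54 + 7890 = 7836)
z(Y, l) = Y/49 (z(Y, l) = Y*(1/49) = Y/49)
T(V, C) = 18
B = 383944/49 (B = 7836 + (1/49)*(-20) = 7836 - 20/49 = 383944/49 ≈ 7835.6)
X(u) = √2*√u (X(u) = √(2*u) = √2*√u)
√(X(T(9, 2)) + B) = √(√2*√18 + 383944/49) = √(√2*(3*√2) + 383944/49) = √(6 + 383944/49) = √(384238/49) = √384238/7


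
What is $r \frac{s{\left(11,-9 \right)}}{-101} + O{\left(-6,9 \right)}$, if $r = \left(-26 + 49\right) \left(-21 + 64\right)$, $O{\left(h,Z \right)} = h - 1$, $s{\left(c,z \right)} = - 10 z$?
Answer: $- \frac{89717}{101} \approx -888.29$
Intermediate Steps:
$O{\left(h,Z \right)} = -1 + h$ ($O{\left(h,Z \right)} = h - 1 = -1 + h$)
$r = 989$ ($r = 23 \cdot 43 = 989$)
$r \frac{s{\left(11,-9 \right)}}{-101} + O{\left(-6,9 \right)} = 989 \frac{\left(-10\right) \left(-9\right)}{-101} - 7 = 989 \cdot 90 \left(- \frac{1}{101}\right) - 7 = 989 \left(- \frac{90}{101}\right) - 7 = - \frac{89010}{101} - 7 = - \frac{89717}{101}$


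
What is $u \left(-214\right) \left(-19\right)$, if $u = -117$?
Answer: $-475722$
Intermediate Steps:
$u \left(-214\right) \left(-19\right) = \left(-117\right) \left(-214\right) \left(-19\right) = 25038 \left(-19\right) = -475722$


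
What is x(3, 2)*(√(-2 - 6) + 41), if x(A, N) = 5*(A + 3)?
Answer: 1230 + 60*I*√2 ≈ 1230.0 + 84.853*I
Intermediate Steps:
x(A, N) = 15 + 5*A (x(A, N) = 5*(3 + A) = 15 + 5*A)
x(3, 2)*(√(-2 - 6) + 41) = (15 + 5*3)*(√(-2 - 6) + 41) = (15 + 15)*(√(-8) + 41) = 30*(2*I*√2 + 41) = 30*(41 + 2*I*√2) = 1230 + 60*I*√2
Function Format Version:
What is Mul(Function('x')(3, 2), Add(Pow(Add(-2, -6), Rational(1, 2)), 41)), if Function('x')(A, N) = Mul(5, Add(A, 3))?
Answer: Add(1230, Mul(60, I, Pow(2, Rational(1, 2)))) ≈ Add(1230.0, Mul(84.853, I))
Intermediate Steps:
Function('x')(A, N) = Add(15, Mul(5, A)) (Function('x')(A, N) = Mul(5, Add(3, A)) = Add(15, Mul(5, A)))
Mul(Function('x')(3, 2), Add(Pow(Add(-2, -6), Rational(1, 2)), 41)) = Mul(Add(15, Mul(5, 3)), Add(Pow(Add(-2, -6), Rational(1, 2)), 41)) = Mul(Add(15, 15), Add(Pow(-8, Rational(1, 2)), 41)) = Mul(30, Add(Mul(2, I, Pow(2, Rational(1, 2))), 41)) = Mul(30, Add(41, Mul(2, I, Pow(2, Rational(1, 2))))) = Add(1230, Mul(60, I, Pow(2, Rational(1, 2))))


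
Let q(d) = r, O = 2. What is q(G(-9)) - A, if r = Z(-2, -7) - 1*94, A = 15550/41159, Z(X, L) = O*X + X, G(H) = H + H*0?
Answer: -4131450/41159 ≈ -100.38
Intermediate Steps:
G(H) = H (G(H) = H + 0 = H)
Z(X, L) = 3*X (Z(X, L) = 2*X + X = 3*X)
A = 15550/41159 (A = 15550*(1/41159) = 15550/41159 ≈ 0.37780)
r = -100 (r = 3*(-2) - 1*94 = -6 - 94 = -100)
q(d) = -100
q(G(-9)) - A = -100 - 1*15550/41159 = -100 - 15550/41159 = -4131450/41159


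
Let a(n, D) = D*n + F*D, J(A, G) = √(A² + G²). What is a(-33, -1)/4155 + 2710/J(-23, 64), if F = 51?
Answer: -6/1385 + 542*√185/185 ≈ 39.844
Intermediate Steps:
a(n, D) = 51*D + D*n (a(n, D) = D*n + 51*D = 51*D + D*n)
a(-33, -1)/4155 + 2710/J(-23, 64) = -(51 - 33)/4155 + 2710/(√((-23)² + 64²)) = -1*18*(1/4155) + 2710/(√(529 + 4096)) = -18*1/4155 + 2710/(√4625) = -6/1385 + 2710/((5*√185)) = -6/1385 + 2710*(√185/925) = -6/1385 + 542*√185/185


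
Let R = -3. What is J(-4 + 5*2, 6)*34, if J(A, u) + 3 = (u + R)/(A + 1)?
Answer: -612/7 ≈ -87.429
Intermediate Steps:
J(A, u) = -3 + (-3 + u)/(1 + A) (J(A, u) = -3 + (u - 3)/(A + 1) = -3 + (-3 + u)/(1 + A))
J(-4 + 5*2, 6)*34 = ((-6 + 6 - 3*(-4 + 5*2))/(1 + (-4 + 5*2)))*34 = ((-6 + 6 - 3*(-4 + 10))/(1 + (-4 + 10)))*34 = ((-6 + 6 - 3*6)/(1 + 6))*34 = ((-6 + 6 - 18)/7)*34 = ((⅐)*(-18))*34 = -18/7*34 = -612/7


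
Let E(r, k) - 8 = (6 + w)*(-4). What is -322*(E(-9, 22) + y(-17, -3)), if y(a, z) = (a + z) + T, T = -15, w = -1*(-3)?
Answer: 20286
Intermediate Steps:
w = 3
E(r, k) = -28 (E(r, k) = 8 + (6 + 3)*(-4) = 8 + 9*(-4) = 8 - 36 = -28)
y(a, z) = -15 + a + z (y(a, z) = (a + z) - 15 = -15 + a + z)
-322*(E(-9, 22) + y(-17, -3)) = -322*(-28 + (-15 - 17 - 3)) = -322*(-28 - 35) = -322*(-63) = 20286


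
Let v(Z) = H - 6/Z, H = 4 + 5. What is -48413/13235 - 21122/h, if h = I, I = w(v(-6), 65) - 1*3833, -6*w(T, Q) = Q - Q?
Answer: 93982641/50729755 ≈ 1.8526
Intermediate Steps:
H = 9
v(Z) = 9 - 6/Z
w(T, Q) = 0 (w(T, Q) = -(Q - Q)/6 = -⅙*0 = 0)
I = -3833 (I = 0 - 1*3833 = 0 - 3833 = -3833)
h = -3833
-48413/13235 - 21122/h = -48413/13235 - 21122/(-3833) = -48413*1/13235 - 21122*(-1/3833) = -48413/13235 + 21122/3833 = 93982641/50729755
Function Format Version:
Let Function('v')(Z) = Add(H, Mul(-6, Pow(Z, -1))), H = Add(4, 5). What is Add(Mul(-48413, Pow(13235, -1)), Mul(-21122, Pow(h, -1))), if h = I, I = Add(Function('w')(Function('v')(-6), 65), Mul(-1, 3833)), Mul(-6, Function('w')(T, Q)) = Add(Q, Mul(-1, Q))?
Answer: Rational(93982641, 50729755) ≈ 1.8526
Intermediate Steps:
H = 9
Function('v')(Z) = Add(9, Mul(-6, Pow(Z, -1)))
Function('w')(T, Q) = 0 (Function('w')(T, Q) = Mul(Rational(-1, 6), Add(Q, Mul(-1, Q))) = Mul(Rational(-1, 6), 0) = 0)
I = -3833 (I = Add(0, Mul(-1, 3833)) = Add(0, -3833) = -3833)
h = -3833
Add(Mul(-48413, Pow(13235, -1)), Mul(-21122, Pow(h, -1))) = Add(Mul(-48413, Pow(13235, -1)), Mul(-21122, Pow(-3833, -1))) = Add(Mul(-48413, Rational(1, 13235)), Mul(-21122, Rational(-1, 3833))) = Add(Rational(-48413, 13235), Rational(21122, 3833)) = Rational(93982641, 50729755)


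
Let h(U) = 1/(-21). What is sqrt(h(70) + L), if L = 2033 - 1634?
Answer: sqrt(175938)/21 ≈ 19.974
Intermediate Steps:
h(U) = -1/21
L = 399
sqrt(h(70) + L) = sqrt(-1/21 + 399) = sqrt(8378/21) = sqrt(175938)/21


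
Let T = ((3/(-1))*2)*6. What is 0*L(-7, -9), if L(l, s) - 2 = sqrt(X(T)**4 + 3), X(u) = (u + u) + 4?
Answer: 0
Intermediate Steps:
T = -36 (T = ((3*(-1))*2)*6 = -3*2*6 = -6*6 = -36)
X(u) = 4 + 2*u (X(u) = 2*u + 4 = 4 + 2*u)
L(l, s) = 2 + sqrt(21381379) (L(l, s) = 2 + sqrt((4 + 2*(-36))**4 + 3) = 2 + sqrt((4 - 72)**4 + 3) = 2 + sqrt((-68)**4 + 3) = 2 + sqrt(21381376 + 3) = 2 + sqrt(21381379))
0*L(-7, -9) = 0*(2 + sqrt(21381379)) = 0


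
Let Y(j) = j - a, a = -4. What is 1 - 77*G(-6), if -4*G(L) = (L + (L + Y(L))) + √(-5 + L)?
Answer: -537/2 + 77*I*√11/4 ≈ -268.5 + 63.845*I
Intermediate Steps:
Y(j) = 4 + j (Y(j) = j - 1*(-4) = j + 4 = 4 + j)
G(L) = -1 - 3*L/4 - √(-5 + L)/4 (G(L) = -((L + (L + (4 + L))) + √(-5 + L))/4 = -((L + (4 + 2*L)) + √(-5 + L))/4 = -((4 + 3*L) + √(-5 + L))/4 = -(4 + √(-5 + L) + 3*L)/4 = -1 - 3*L/4 - √(-5 + L)/4)
1 - 77*G(-6) = 1 - 77*(-1 - ¾*(-6) - √(-5 - 6)/4) = 1 - 77*(-1 + 9/2 - I*√11/4) = 1 - 77*(7/2 - I*√11/4) = 1 + (-539/2 + 77*I*√11/4) = -537/2 + 77*I*√11/4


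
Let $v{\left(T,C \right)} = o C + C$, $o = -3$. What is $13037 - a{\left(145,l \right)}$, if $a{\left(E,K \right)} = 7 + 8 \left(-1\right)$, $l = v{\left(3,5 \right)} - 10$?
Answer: $13038$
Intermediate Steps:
$v{\left(T,C \right)} = - 2 C$ ($v{\left(T,C \right)} = - 3 C + C = - 2 C$)
$l = -20$ ($l = \left(-2\right) 5 - 10 = -10 - 10 = -20$)
$a{\left(E,K \right)} = -1$ ($a{\left(E,K \right)} = 7 - 8 = -1$)
$13037 - a{\left(145,l \right)} = 13037 - -1 = 13037 + 1 = 13038$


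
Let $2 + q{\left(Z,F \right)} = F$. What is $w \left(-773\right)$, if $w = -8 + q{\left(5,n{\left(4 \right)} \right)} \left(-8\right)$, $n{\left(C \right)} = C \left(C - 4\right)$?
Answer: $-6184$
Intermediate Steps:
$n{\left(C \right)} = C \left(-4 + C\right)$
$q{\left(Z,F \right)} = -2 + F$
$w = 8$ ($w = -8 + \left(-2 + 4 \left(-4 + 4\right)\right) \left(-8\right) = -8 + \left(-2 + 4 \cdot 0\right) \left(-8\right) = -8 + \left(-2 + 0\right) \left(-8\right) = -8 - -16 = -8 + 16 = 8$)
$w \left(-773\right) = 8 \left(-773\right) = -6184$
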